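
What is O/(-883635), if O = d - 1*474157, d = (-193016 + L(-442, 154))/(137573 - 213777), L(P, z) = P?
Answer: 3613246657/6733652154 ≈ 0.53660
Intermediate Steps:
d = 96729/38102 (d = (-193016 - 442)/(137573 - 213777) = -193458/(-76204) = -193458*(-1/76204) = 96729/38102 ≈ 2.5387)
O = -18066233285/38102 (O = 96729/38102 - 1*474157 = 96729/38102 - 474157 = -18066233285/38102 ≈ -4.7415e+5)
O/(-883635) = -18066233285/38102/(-883635) = -18066233285/38102*(-1/883635) = 3613246657/6733652154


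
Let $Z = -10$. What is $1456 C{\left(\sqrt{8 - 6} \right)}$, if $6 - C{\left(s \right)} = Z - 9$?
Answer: $36400$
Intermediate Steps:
$C{\left(s \right)} = 25$ ($C{\left(s \right)} = 6 - \left(-10 - 9\right) = 6 - -19 = 6 + 19 = 25$)
$1456 C{\left(\sqrt{8 - 6} \right)} = 1456 \cdot 25 = 36400$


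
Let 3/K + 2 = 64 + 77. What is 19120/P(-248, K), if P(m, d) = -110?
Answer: -1912/11 ≈ -173.82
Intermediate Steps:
K = 3/139 (K = 3/(-2 + (64 + 77)) = 3/(-2 + 141) = 3/139 ≈ 0.021583)
19120/P(-248, K) = 19120/(-110) = 19120*(-1/110) = -1912/11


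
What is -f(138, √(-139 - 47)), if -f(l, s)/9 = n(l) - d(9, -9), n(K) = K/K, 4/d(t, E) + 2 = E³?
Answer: 6615/731 ≈ 9.0492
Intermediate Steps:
d(t, E) = 4/(-2 + E³)
n(K) = 1
f(l, s) = -6615/731 (f(l, s) = -9*(1 - 4/(-2 + (-9)³)) = -9*(1 - 4/(-2 - 729)) = -9*(1 - 4/(-731)) = -9*(1 - 4*(-1)/731) = -9*(1 - 1*(-4/731)) = -9*(1 + 4/731) = -9*735/731 = -6615/731)
-f(138, √(-139 - 47)) = -1*(-6615/731) = 6615/731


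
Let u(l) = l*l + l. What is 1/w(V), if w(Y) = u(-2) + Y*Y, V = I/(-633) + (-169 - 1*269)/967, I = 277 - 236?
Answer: 374679876321/849785996443 ≈ 0.44091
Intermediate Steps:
u(l) = l + l² (u(l) = l² + l = l + l²)
I = 41
V = -316901/612111 (V = 41/(-633) + (-169 - 1*269)/967 = 41*(-1/633) + (-169 - 269)*(1/967) = -41/633 - 438*1/967 = -41/633 - 438/967 = -316901/612111 ≈ -0.51772)
w(Y) = 2 + Y² (w(Y) = -2*(1 - 2) + Y*Y = -2*(-1) + Y² = 2 + Y²)
1/w(V) = 1/(2 + (-316901/612111)²) = 1/(2 + 100426243801/374679876321) = 1/(849785996443/374679876321) = 374679876321/849785996443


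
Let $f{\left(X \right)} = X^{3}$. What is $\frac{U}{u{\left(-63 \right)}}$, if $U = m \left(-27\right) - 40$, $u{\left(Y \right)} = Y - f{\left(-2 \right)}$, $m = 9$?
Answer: $\frac{283}{55} \approx 5.1455$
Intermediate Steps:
$u{\left(Y \right)} = 8 + Y$ ($u{\left(Y \right)} = Y - \left(-2\right)^{3} = Y - -8 = Y + 8 = 8 + Y$)
$U = -283$ ($U = 9 \left(-27\right) - 40 = -243 - 40 = -283$)
$\frac{U}{u{\left(-63 \right)}} = - \frac{283}{8 - 63} = - \frac{283}{-55} = \left(-283\right) \left(- \frac{1}{55}\right) = \frac{283}{55}$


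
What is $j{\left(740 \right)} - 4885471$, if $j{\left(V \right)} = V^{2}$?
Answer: $-4337871$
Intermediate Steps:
$j{\left(740 \right)} - 4885471 = 740^{2} - 4885471 = 547600 - 4885471 = -4337871$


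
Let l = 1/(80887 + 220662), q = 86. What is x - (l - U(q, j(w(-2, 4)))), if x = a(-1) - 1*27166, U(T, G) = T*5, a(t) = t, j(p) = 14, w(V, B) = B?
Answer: -8062515614/301549 ≈ -26737.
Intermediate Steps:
U(T, G) = 5*T
l = 1/301549 ≈ 3.3162e-6
x = -27167 (x = -1 - 1*27166 = -1 - 27166 = -27167)
x - (l - U(q, j(w(-2, 4)))) = -27167 - (1/301549 - 5*86) = -27167 - (1/301549 - 1*430) = -27167 - (1/301549 - 430) = -27167 - 1*(-129666069/301549) = -27167 + 129666069/301549 = -8062515614/301549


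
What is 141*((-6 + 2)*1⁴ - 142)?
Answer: -20586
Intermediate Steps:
141*((-6 + 2)*1⁴ - 142) = 141*(-4*1 - 142) = 141*(-4 - 142) = 141*(-146) = -20586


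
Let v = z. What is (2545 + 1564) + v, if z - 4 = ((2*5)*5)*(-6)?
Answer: 3813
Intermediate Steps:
z = -296 (z = 4 + ((2*5)*5)*(-6) = 4 + (10*5)*(-6) = 4 + 50*(-6) = 4 - 300 = -296)
v = -296
(2545 + 1564) + v = (2545 + 1564) - 296 = 4109 - 296 = 3813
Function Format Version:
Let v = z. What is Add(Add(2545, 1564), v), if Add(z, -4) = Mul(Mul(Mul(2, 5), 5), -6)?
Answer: 3813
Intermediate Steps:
z = -296 (z = Add(4, Mul(Mul(Mul(2, 5), 5), -6)) = Add(4, Mul(Mul(10, 5), -6)) = Add(4, Mul(50, -6)) = Add(4, -300) = -296)
v = -296
Add(Add(2545, 1564), v) = Add(Add(2545, 1564), -296) = Add(4109, -296) = 3813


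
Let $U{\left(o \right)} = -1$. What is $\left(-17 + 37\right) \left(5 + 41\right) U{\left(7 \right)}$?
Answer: $-920$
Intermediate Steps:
$\left(-17 + 37\right) \left(5 + 41\right) U{\left(7 \right)} = \left(-17 + 37\right) \left(5 + 41\right) \left(-1\right) = 20 \cdot 46 \left(-1\right) = 920 \left(-1\right) = -920$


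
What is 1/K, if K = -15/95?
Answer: -19/3 ≈ -6.3333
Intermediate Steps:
K = -3/19 (K = -15*1/95 = -3/19 ≈ -0.15789)
1/K = 1/(-3/19) = -19/3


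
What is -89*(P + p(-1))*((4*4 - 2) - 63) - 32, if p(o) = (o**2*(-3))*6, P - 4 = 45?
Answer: 135159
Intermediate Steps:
P = 49 (P = 4 + 45 = 49)
p(o) = -18*o**2 (p(o) = -3*o**2*6 = -18*o**2)
-89*(P + p(-1))*((4*4 - 2) - 63) - 32 = -89*(49 - 18*(-1)**2)*((4*4 - 2) - 63) - 32 = -89*(49 - 18*1)*((16 - 2) - 63) - 32 = -89*(49 - 18)*(14 - 63) - 32 = -2759*(-49) - 32 = -89*(-1519) - 32 = 135191 - 32 = 135159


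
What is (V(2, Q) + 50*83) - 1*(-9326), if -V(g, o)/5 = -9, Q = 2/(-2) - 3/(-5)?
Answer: 13521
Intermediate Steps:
Q = -2/5 (Q = 2*(-1/2) - 3*(-1/5) = -1 + 3/5 = -2/5 ≈ -0.40000)
V(g, o) = 45 (V(g, o) = -5*(-9) = 45)
(V(2, Q) + 50*83) - 1*(-9326) = (45 + 50*83) - 1*(-9326) = (45 + 4150) + 9326 = 4195 + 9326 = 13521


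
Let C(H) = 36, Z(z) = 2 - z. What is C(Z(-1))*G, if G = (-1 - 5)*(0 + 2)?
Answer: -432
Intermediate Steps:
G = -12 (G = -6*2 = -12)
C(Z(-1))*G = 36*(-12) = -432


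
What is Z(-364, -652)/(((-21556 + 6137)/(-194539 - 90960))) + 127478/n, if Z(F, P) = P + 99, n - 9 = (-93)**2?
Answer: -52498755994/5134527 ≈ -10225.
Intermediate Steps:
n = 8658 (n = 9 + (-93)**2 = 9 + 8649 = 8658)
Z(F, P) = 99 + P
Z(-364, -652)/(((-21556 + 6137)/(-194539 - 90960))) + 127478/n = (99 - 652)/(((-21556 + 6137)/(-194539 - 90960))) + 127478/8658 = -553/((-15419/(-285499))) + 127478*(1/8658) = -553/((-15419*(-1/285499))) + 4903/333 = -553/15419/285499 + 4903/333 = -553*285499/15419 + 4903/333 = -157880947/15419 + 4903/333 = -52498755994/5134527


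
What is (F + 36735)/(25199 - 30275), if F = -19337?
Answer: -8699/2538 ≈ -3.4275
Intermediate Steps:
(F + 36735)/(25199 - 30275) = (-19337 + 36735)/(25199 - 30275) = 17398/(-5076) = 17398*(-1/5076) = -8699/2538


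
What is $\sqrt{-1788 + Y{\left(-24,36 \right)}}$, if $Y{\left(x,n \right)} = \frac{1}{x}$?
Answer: $\frac{i \sqrt{257478}}{12} \approx 42.285 i$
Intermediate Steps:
$\sqrt{-1788 + Y{\left(-24,36 \right)}} = \sqrt{-1788 + \frac{1}{-24}} = \sqrt{-1788 - \frac{1}{24}} = \sqrt{- \frac{42913}{24}} = \frac{i \sqrt{257478}}{12}$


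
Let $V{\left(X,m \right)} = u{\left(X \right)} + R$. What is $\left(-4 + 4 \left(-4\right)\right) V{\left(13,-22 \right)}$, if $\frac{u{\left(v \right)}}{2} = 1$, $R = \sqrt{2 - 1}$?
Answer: $-60$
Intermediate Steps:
$R = 1$ ($R = \sqrt{1} = 1$)
$u{\left(v \right)} = 2$ ($u{\left(v \right)} = 2 \cdot 1 = 2$)
$V{\left(X,m \right)} = 3$ ($V{\left(X,m \right)} = 2 + 1 = 3$)
$\left(-4 + 4 \left(-4\right)\right) V{\left(13,-22 \right)} = \left(-4 + 4 \left(-4\right)\right) 3 = \left(-4 - 16\right) 3 = \left(-20\right) 3 = -60$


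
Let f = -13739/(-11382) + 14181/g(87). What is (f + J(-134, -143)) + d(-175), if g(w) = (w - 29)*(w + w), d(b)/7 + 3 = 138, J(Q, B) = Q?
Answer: 537111011/660156 ≈ 813.61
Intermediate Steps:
d(b) = 945 (d(b) = -21 + 7*138 = -21 + 966 = 945)
g(w) = 2*w*(-29 + w) (g(w) = (-29 + w)*(2*w) = 2*w*(-29 + w))
f = 1724495/660156 (f = -13739/(-11382) + 14181/((2*87*(-29 + 87))) = -13739*(-1/11382) + 14181/((2*87*58)) = 13739/11382 + 14181/10092 = 13739/11382 + 14181*(1/10092) = 13739/11382 + 163/116 = 1724495/660156 ≈ 2.6123)
(f + J(-134, -143)) + d(-175) = (1724495/660156 - 134) + 945 = -86736409/660156 + 945 = 537111011/660156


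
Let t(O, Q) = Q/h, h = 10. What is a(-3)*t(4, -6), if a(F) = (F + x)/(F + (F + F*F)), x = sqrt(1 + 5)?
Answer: 3/5 - sqrt(6)/5 ≈ 0.11010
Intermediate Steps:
x = sqrt(6) ≈ 2.4495
t(O, Q) = Q/10
a(F) = (F + sqrt(6))/(F**2 + 2*F) (a(F) = (F + sqrt(6))/(F + (F + F*F)) = (F + sqrt(6))/(F + (F + F**2)) = (F + sqrt(6))/(F**2 + 2*F))
a(-3)*t(4, -6) = ((-3 + sqrt(6))/((-3)*(2 - 3)))*((1/10)*(-6)) = -1/3*(-3 + sqrt(6))/(-1)*(-3/5) = -1/3*(-1)*(-3 + sqrt(6))*(-3/5) = (-1 + sqrt(6)/3)*(-3/5) = 3/5 - sqrt(6)/5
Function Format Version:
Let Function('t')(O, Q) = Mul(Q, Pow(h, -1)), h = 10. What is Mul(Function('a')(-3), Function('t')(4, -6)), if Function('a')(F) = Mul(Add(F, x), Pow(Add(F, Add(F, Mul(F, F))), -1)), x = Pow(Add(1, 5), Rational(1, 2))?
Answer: Add(Rational(3, 5), Mul(Rational(-1, 5), Pow(6, Rational(1, 2)))) ≈ 0.11010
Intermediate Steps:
x = Pow(6, Rational(1, 2)) ≈ 2.4495
Function('t')(O, Q) = Mul(Rational(1, 10), Q) (Function('t')(O, Q) = Mul(Q, Pow(10, -1)) = Mul(Q, Rational(1, 10)) = Mul(Rational(1, 10), Q))
Function('a')(F) = Mul(Pow(Add(Pow(F, 2), Mul(2, F)), -1), Add(F, Pow(6, Rational(1, 2)))) (Function('a')(F) = Mul(Add(F, Pow(6, Rational(1, 2))), Pow(Add(F, Add(F, Mul(F, F))), -1)) = Mul(Add(F, Pow(6, Rational(1, 2))), Pow(Add(F, Add(F, Pow(F, 2))), -1)) = Mul(Add(F, Pow(6, Rational(1, 2))), Pow(Add(Pow(F, 2), Mul(2, F)), -1)) = Mul(Pow(Add(Pow(F, 2), Mul(2, F)), -1), Add(F, Pow(6, Rational(1, 2)))))
Mul(Function('a')(-3), Function('t')(4, -6)) = Mul(Mul(Pow(-3, -1), Pow(Add(2, -3), -1), Add(-3, Pow(6, Rational(1, 2)))), Mul(Rational(1, 10), -6)) = Mul(Mul(Rational(-1, 3), Pow(-1, -1), Add(-3, Pow(6, Rational(1, 2)))), Rational(-3, 5)) = Mul(Mul(Rational(-1, 3), -1, Add(-3, Pow(6, Rational(1, 2)))), Rational(-3, 5)) = Mul(Add(-1, Mul(Rational(1, 3), Pow(6, Rational(1, 2)))), Rational(-3, 5)) = Add(Rational(3, 5), Mul(Rational(-1, 5), Pow(6, Rational(1, 2))))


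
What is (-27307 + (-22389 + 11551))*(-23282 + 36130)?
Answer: -490086960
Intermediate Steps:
(-27307 + (-22389 + 11551))*(-23282 + 36130) = (-27307 - 10838)*12848 = -38145*12848 = -490086960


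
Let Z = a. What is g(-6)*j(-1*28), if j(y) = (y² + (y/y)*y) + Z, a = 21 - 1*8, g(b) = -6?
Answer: -4614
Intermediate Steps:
a = 13 (a = 21 - 8 = 13)
Z = 13
j(y) = 13 + y + y² (j(y) = (y² + (y/y)*y) + 13 = (y² + 1*y) + 13 = (y² + y) + 13 = (y + y²) + 13 = 13 + y + y²)
g(-6)*j(-1*28) = -6*(13 - 1*28 + (-1*28)²) = -6*(13 - 28 + (-28)²) = -6*(13 - 28 + 784) = -6*769 = -4614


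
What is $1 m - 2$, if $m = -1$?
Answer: $-3$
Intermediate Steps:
$1 m - 2 = 1 \left(-1\right) - 2 = -1 - 2 = -3$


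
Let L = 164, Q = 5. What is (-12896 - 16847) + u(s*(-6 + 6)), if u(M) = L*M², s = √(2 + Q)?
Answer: -29743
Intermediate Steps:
s = √7 (s = √(2 + 5) = √7 ≈ 2.6458)
u(M) = 164*M²
(-12896 - 16847) + u(s*(-6 + 6)) = (-12896 - 16847) + 164*(√7*(-6 + 6))² = -29743 + 164*(√7*0)² = -29743 + 164*0² = -29743 + 164*0 = -29743 + 0 = -29743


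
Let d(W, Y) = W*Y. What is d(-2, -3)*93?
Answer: 558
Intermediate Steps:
d(-2, -3)*93 = -2*(-3)*93 = 6*93 = 558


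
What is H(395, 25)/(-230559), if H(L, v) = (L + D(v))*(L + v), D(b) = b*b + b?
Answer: -20900/10979 ≈ -1.9036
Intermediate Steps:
D(b) = b + b² (D(b) = b² + b = b + b²)
H(L, v) = (L + v)*(L + v*(1 + v)) (H(L, v) = (L + v*(1 + v))*(L + v) = (L + v)*(L + v*(1 + v)))
H(395, 25)/(-230559) = (395² + 395*25 + 25²*(1 + 25) + 395*25*(1 + 25))/(-230559) = (156025 + 9875 + 625*26 + 395*25*26)*(-1/230559) = (156025 + 9875 + 16250 + 256750)*(-1/230559) = 438900*(-1/230559) = -20900/10979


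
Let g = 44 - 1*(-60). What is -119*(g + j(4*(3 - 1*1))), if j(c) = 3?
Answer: -12733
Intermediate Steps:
g = 104 (g = 44 + 60 = 104)
-119*(g + j(4*(3 - 1*1))) = -119*(104 + 3) = -119*107 = -12733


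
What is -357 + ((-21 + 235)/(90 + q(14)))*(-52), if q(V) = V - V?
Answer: -21629/45 ≈ -480.64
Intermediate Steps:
q(V) = 0
-357 + ((-21 + 235)/(90 + q(14)))*(-52) = -357 + ((-21 + 235)/(90 + 0))*(-52) = -357 + (214/90)*(-52) = -357 + (214*(1/90))*(-52) = -357 + (107/45)*(-52) = -357 - 5564/45 = -21629/45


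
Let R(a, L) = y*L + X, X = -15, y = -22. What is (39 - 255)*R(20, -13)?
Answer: -58536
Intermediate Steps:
R(a, L) = -15 - 22*L (R(a, L) = -22*L - 15 = -15 - 22*L)
(39 - 255)*R(20, -13) = (39 - 255)*(-15 - 22*(-13)) = -216*(-15 + 286) = -216*271 = -58536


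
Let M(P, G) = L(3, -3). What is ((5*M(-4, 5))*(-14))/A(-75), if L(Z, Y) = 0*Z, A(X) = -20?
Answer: 0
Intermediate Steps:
L(Z, Y) = 0
M(P, G) = 0
((5*M(-4, 5))*(-14))/A(-75) = ((5*0)*(-14))/(-20) = (0*(-14))*(-1/20) = 0*(-1/20) = 0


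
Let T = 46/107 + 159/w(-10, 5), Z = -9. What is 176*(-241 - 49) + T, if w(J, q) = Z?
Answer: -16389373/321 ≈ -51057.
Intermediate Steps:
w(J, q) = -9
T = -5533/321 (T = 46/107 + 159/(-9) = 46*(1/107) + 159*(-1/9) = 46/107 - 53/3 = -5533/321 ≈ -17.237)
176*(-241 - 49) + T = 176*(-241 - 49) - 5533/321 = 176*(-290) - 5533/321 = -51040 - 5533/321 = -16389373/321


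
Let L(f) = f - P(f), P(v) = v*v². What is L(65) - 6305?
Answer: -280865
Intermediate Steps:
P(v) = v³
L(f) = f - f³
L(65) - 6305 = (65 - 1*65³) - 6305 = (65 - 1*274625) - 6305 = (65 - 274625) - 6305 = -274560 - 6305 = -280865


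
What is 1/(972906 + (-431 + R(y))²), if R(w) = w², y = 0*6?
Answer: 1/1158667 ≈ 8.6306e-7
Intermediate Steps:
y = 0
1/(972906 + (-431 + R(y))²) = 1/(972906 + (-431 + 0²)²) = 1/(972906 + (-431 + 0)²) = 1/(972906 + (-431)²) = 1/(972906 + 185761) = 1/1158667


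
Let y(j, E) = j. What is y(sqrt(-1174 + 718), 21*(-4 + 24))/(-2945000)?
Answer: -I*sqrt(114)/1472500 ≈ -7.251e-6*I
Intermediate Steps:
y(sqrt(-1174 + 718), 21*(-4 + 24))/(-2945000) = sqrt(-1174 + 718)/(-2945000) = sqrt(-456)*(-1/2945000) = (2*I*sqrt(114))*(-1/2945000) = -I*sqrt(114)/1472500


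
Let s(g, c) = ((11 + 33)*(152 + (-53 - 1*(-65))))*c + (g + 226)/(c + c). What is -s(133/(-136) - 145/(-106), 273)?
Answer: -1107563521949/562224 ≈ -1.9700e+6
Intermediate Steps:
s(g, c) = 7216*c + (226 + g)/(2*c) (s(g, c) = (44*(152 + (-53 + 65)))*c + (226 + g)/((2*c)) = (44*(152 + 12))*c + (226 + g)*(1/(2*c)) = (44*164)*c + (226 + g)/(2*c) = 7216*c + (226 + g)/(2*c))
-s(133/(-136) - 145/(-106), 273) = -(226 + (133/(-136) - 145/(-106)) + 14432*273**2)/(2*273) = -(226 + (133*(-1/136) - 145*(-1/106)) + 14432*74529)/(2*273) = -(226 + (-133/136 + 145/106) + 1075602528)/(2*273) = -(226 + 2811/7208 + 1075602528)/(2*273) = -7752944653643/(2*273*7208) = -1*1107563521949/562224 = -1107563521949/562224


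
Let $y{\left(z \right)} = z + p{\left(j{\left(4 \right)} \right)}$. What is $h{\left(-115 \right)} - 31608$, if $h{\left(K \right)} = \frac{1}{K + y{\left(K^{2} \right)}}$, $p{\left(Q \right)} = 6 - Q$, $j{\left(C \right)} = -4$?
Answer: $- \frac{414696959}{13120} \approx -31608.0$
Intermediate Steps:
$y{\left(z \right)} = 10 + z$ ($y{\left(z \right)} = z + \left(6 - -4\right) = z + \left(6 + 4\right) = z + 10 = 10 + z$)
$h{\left(K \right)} = \frac{1}{10 + K + K^{2}}$ ($h{\left(K \right)} = \frac{1}{K + \left(10 + K^{2}\right)} = \frac{1}{10 + K + K^{2}}$)
$h{\left(-115 \right)} - 31608 = \frac{1}{10 - 115 + \left(-115\right)^{2}} - 31608 = \frac{1}{10 - 115 + 13225} - 31608 = \frac{1}{13120} - 31608 = - \frac{414696959}{13120}$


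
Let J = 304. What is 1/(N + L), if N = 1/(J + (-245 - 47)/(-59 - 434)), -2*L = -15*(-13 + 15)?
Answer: 150164/2252953 ≈ 0.066652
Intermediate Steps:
L = 15 (L = -(-15)*(-13 + 15)/2 = -(-15)*2/2 = -½*(-30) = 15)
N = 493/150164 (N = 1/(304 + (-245 - 47)/(-59 - 434)) = 1/(304 - 292/(-493)) = 1/(304 - 292*(-1/493)) = 1/(304 + 292/493) = 1/(150164/493) = 493/150164 ≈ 0.0032831)
1/(N + L) = 1/(493/150164 + 15) = 1/(2252953/150164) = 150164/2252953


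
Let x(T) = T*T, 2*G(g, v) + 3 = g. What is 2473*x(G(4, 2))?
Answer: 2473/4 ≈ 618.25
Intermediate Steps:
G(g, v) = -3/2 + g/2
x(T) = T²
2473*x(G(4, 2)) = 2473*(-3/2 + (½)*4)² = 2473*(-3/2 + 2)² = 2473*(½)² = 2473*(¼) = 2473/4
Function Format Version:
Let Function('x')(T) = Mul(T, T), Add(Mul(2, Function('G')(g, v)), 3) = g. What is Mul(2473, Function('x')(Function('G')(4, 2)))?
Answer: Rational(2473, 4) ≈ 618.25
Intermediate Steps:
Function('G')(g, v) = Add(Rational(-3, 2), Mul(Rational(1, 2), g))
Function('x')(T) = Pow(T, 2)
Mul(2473, Function('x')(Function('G')(4, 2))) = Mul(2473, Pow(Add(Rational(-3, 2), Mul(Rational(1, 2), 4)), 2)) = Mul(2473, Pow(Add(Rational(-3, 2), 2), 2)) = Mul(2473, Pow(Rational(1, 2), 2)) = Mul(2473, Rational(1, 4)) = Rational(2473, 4)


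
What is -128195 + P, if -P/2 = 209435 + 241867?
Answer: -1030799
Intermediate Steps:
P = -902604 (P = -2*(209435 + 241867) = -2*451302 = -902604)
-128195 + P = -128195 - 902604 = -1030799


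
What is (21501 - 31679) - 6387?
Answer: -16565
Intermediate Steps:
(21501 - 31679) - 6387 = -10178 - 6387 = -16565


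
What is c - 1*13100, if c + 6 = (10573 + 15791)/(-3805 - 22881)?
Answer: -174886540/13343 ≈ -13107.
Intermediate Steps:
c = -93240/13343 (c = -6 + (10573 + 15791)/(-3805 - 22881) = -6 + 26364/(-26686) = -6 + 26364*(-1/26686) = -6 - 13182/13343 = -93240/13343 ≈ -6.9879)
c - 1*13100 = -93240/13343 - 1*13100 = -93240/13343 - 13100 = -174886540/13343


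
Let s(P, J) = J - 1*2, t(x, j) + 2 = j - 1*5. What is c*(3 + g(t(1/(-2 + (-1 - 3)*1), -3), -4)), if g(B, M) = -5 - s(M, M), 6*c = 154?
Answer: 308/3 ≈ 102.67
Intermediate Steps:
c = 77/3 (c = (1/6)*154 = 77/3 ≈ 25.667)
t(x, j) = -7 + j (t(x, j) = -2 + (j - 1*5) = -2 + (j - 5) = -2 + (-5 + j) = -7 + j)
s(P, J) = -2 + J (s(P, J) = J - 2 = -2 + J)
g(B, M) = -3 - M (g(B, M) = -5 - (-2 + M) = -5 + (2 - M) = -3 - M)
c*(3 + g(t(1/(-2 + (-1 - 3)*1), -3), -4)) = 77*(3 + (-3 - 1*(-4)))/3 = 77*(3 + (-3 + 4))/3 = 77*(3 + 1)/3 = (77/3)*4 = 308/3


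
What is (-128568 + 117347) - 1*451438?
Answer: -462659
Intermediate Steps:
(-128568 + 117347) - 1*451438 = -11221 - 451438 = -462659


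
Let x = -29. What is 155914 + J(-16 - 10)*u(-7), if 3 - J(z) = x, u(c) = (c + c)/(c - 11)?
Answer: 1403450/9 ≈ 1.5594e+5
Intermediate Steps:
u(c) = 2*c/(-11 + c) (u(c) = (2*c)/(-11 + c) = 2*c/(-11 + c))
J(z) = 32 (J(z) = 3 - 1*(-29) = 3 + 29 = 32)
155914 + J(-16 - 10)*u(-7) = 155914 + 32*(2*(-7)/(-11 - 7)) = 155914 + 32*(2*(-7)/(-18)) = 155914 + 32*(2*(-7)*(-1/18)) = 155914 + 32*(7/9) = 155914 + 224/9 = 1403450/9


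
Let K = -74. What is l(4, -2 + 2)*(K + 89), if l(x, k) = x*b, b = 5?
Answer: 300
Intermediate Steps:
l(x, k) = 5*x (l(x, k) = x*5 = 5*x)
l(4, -2 + 2)*(K + 89) = (5*4)*(-74 + 89) = 20*15 = 300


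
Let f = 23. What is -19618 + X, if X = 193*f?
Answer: -15179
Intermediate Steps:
X = 4439 (X = 193*23 = 4439)
-19618 + X = -19618 + 4439 = -15179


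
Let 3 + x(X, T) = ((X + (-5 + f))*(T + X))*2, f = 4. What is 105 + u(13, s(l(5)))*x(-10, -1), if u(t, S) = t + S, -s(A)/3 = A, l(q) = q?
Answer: -373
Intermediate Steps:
s(A) = -3*A
u(t, S) = S + t
x(X, T) = -3 + 2*(-1 + X)*(T + X) (x(X, T) = -3 + ((X + (-5 + 4))*(T + X))*2 = -3 + ((X - 1)*(T + X))*2 = -3 + ((-1 + X)*(T + X))*2 = -3 + 2*(-1 + X)*(T + X))
105 + u(13, s(l(5)))*x(-10, -1) = 105 + (-3*5 + 13)*(-3 - 2*(-1) - 2*(-10) + 2*(-10)² + 2*(-1)*(-10)) = 105 + (-15 + 13)*(-3 + 2 + 20 + 2*100 + 20) = 105 - 2*(-3 + 2 + 20 + 200 + 20) = 105 - 2*239 = 105 - 478 = -373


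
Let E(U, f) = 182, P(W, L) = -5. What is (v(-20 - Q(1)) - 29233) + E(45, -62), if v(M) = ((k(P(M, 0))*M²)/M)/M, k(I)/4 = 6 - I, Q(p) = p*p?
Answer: -29007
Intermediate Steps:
Q(p) = p²
k(I) = 24 - 4*I (k(I) = 4*(6 - I) = 24 - 4*I)
v(M) = 44 (v(M) = (((24 - 4*(-5))*M²)/M)/M = (((24 + 20)*M²)/M)/M = ((44*M²)/M)/M = (44*M)/M = 44)
(v(-20 - Q(1)) - 29233) + E(45, -62) = (44 - 29233) + 182 = -29189 + 182 = -29007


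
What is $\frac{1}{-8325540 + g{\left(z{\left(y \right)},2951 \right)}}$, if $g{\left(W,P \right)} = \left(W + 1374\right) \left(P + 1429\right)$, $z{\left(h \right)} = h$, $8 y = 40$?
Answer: $- \frac{1}{2285520} \approx -4.3754 \cdot 10^{-7}$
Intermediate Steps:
$y = 5$ ($y = \frac{1}{8} \cdot 40 = 5$)
$g{\left(W,P \right)} = \left(1374 + W\right) \left(1429 + P\right)$
$\frac{1}{-8325540 + g{\left(z{\left(y \right)},2951 \right)}} = \frac{1}{-8325540 + \left(1963446 + 1374 \cdot 2951 + 1429 \cdot 5 + 2951 \cdot 5\right)} = \frac{1}{-8325540 + \left(1963446 + 4054674 + 7145 + 14755\right)} = \frac{1}{-8325540 + 6040020} = \frac{1}{-2285520} = - \frac{1}{2285520}$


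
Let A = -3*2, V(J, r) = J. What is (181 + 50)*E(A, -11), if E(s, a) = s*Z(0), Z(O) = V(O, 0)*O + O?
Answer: 0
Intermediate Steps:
Z(O) = O + O² (Z(O) = O*O + O = O² + O = O + O²)
A = -6
E(s, a) = 0 (E(s, a) = s*(0*(1 + 0)) = s*(0*1) = s*0 = 0)
(181 + 50)*E(A, -11) = (181 + 50)*0 = 231*0 = 0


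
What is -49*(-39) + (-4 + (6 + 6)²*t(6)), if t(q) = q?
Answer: 2771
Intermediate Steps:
-49*(-39) + (-4 + (6 + 6)²*t(6)) = -49*(-39) + (-4 + (6 + 6)²*6) = 1911 + (-4 + 12²*6) = 1911 + (-4 + 144*6) = 1911 + (-4 + 864) = 1911 + 860 = 2771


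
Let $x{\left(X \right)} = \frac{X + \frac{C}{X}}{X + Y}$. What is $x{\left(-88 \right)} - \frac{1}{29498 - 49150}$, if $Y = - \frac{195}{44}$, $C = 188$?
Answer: $\frac{77943899}{79924684} \approx 0.97522$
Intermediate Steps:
$Y = - \frac{195}{44}$ ($Y = \left(-195\right) \frac{1}{44} = - \frac{195}{44} \approx -4.4318$)
$x{\left(X \right)} = \frac{X + \frac{188}{X}}{- \frac{195}{44} + X}$ ($x{\left(X \right)} = \frac{X + \frac{188}{X}}{X - \frac{195}{44}} = \frac{X + \frac{188}{X}}{- \frac{195}{44} + X}$)
$x{\left(-88 \right)} - \frac{1}{29498 - 49150} = \frac{44 \left(188 + \left(-88\right)^{2}\right)}{\left(-88\right) \left(-195 + 44 \left(-88\right)\right)} - \frac{1}{29498 - 49150} = 44 \left(- \frac{1}{88}\right) \frac{1}{-195 - 3872} \left(188 + 7744\right) - \frac{1}{-19652} = 44 \left(- \frac{1}{88}\right) \frac{1}{-4067} \cdot 7932 - - \frac{1}{19652} = 44 \left(- \frac{1}{88}\right) \left(- \frac{1}{4067}\right) 7932 + \frac{1}{19652} = \frac{3966}{4067} + \frac{1}{19652} = \frac{77943899}{79924684}$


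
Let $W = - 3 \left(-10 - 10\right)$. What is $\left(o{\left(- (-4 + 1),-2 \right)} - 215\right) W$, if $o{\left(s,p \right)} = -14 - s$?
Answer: $-13920$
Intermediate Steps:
$W = 60$ ($W = \left(-3\right) \left(-20\right) = 60$)
$\left(o{\left(- (-4 + 1),-2 \right)} - 215\right) W = \left(\left(-14 - - (-4 + 1)\right) - 215\right) 60 = \left(\left(-14 - \left(-1\right) \left(-3\right)\right) - 215\right) 60 = \left(\left(-14 - 3\right) - 215\right) 60 = \left(-17 - 215\right) 60 = \left(-232\right) 60 = -13920$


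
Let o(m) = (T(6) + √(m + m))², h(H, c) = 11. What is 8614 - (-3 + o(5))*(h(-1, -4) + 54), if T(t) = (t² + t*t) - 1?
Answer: -319506 - 9230*√10 ≈ -3.4869e+5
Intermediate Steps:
T(t) = -1 + 2*t² (T(t) = (t² + t²) - 1 = 2*t² - 1 = -1 + 2*t²)
o(m) = (71 + √2*√m)² (o(m) = ((-1 + 2*6²) + √(m + m))² = ((-1 + 2*36) + √(2*m))² = ((-1 + 72) + √2*√m)² = (71 + √2*√m)²)
8614 - (-3 + o(5))*(h(-1, -4) + 54) = 8614 - (-3 + (71 + √2*√5)²)*(11 + 54) = 8614 - (-3 + (71 + √10)²)*65 = 8614 - (-195 + 65*(71 + √10)²) = 8614 + (195 - 65*(71 + √10)²) = 8809 - 65*(71 + √10)²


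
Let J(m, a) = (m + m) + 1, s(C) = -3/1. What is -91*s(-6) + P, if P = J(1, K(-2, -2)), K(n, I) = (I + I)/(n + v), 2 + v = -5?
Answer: 276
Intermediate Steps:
v = -7 (v = -2 - 5 = -7)
s(C) = -3 (s(C) = -3*1 = -3)
K(n, I) = 2*I/(-7 + n) (K(n, I) = (I + I)/(n - 7) = (2*I)/(-7 + n) = 2*I/(-7 + n))
J(m, a) = 1 + 2*m (J(m, a) = 2*m + 1 = 1 + 2*m)
P = 3 (P = 1 + 2*1 = 1 + 2 = 3)
-91*s(-6) + P = -91*(-3) + 3 = 273 + 3 = 276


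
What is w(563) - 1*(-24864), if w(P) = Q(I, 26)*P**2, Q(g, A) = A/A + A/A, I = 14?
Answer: 658802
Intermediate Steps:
Q(g, A) = 2 (Q(g, A) = 1 + 1 = 2)
w(P) = 2*P**2
w(563) - 1*(-24864) = 2*563**2 - 1*(-24864) = 2*316969 + 24864 = 633938 + 24864 = 658802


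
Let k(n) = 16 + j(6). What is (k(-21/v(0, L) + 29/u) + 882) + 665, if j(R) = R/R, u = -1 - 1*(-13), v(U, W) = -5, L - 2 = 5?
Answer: 1564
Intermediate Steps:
L = 7 (L = 2 + 5 = 7)
u = 12 (u = -1 + 13 = 12)
j(R) = 1
k(n) = 17 (k(n) = 16 + 1 = 17)
(k(-21/v(0, L) + 29/u) + 882) + 665 = (17 + 882) + 665 = 899 + 665 = 1564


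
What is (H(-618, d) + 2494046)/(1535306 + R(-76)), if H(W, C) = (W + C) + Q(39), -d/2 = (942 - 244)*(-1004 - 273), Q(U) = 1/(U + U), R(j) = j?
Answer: 333537361/119747940 ≈ 2.7853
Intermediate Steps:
Q(U) = 1/(2*U)
d = 1782692 (d = -2*(942 - 244)*(-1004 - 273) = -1396*(-1277) = -2*(-891346) = 1782692)
H(W, C) = 1/78 + C + W (H(W, C) = (W + C) + (1/2)/39 = (C + W) + (1/2)*(1/39) = (C + W) + 1/78 = 1/78 + C + W)
(H(-618, d) + 2494046)/(1535306 + R(-76)) = ((1/78 + 1782692 - 618) + 2494046)/(1535306 - 76) = (139001773/78 + 2494046)/1535230 = (333537361/78)*(1/1535230) = 333537361/119747940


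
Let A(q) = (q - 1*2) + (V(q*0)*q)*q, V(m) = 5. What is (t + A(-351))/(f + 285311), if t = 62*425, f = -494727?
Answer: -321001/104708 ≈ -3.0657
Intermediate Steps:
t = 26350
A(q) = -2 + q + 5*q² (A(q) = (q - 1*2) + (5*q)*q = (q - 2) + 5*q² = (-2 + q) + 5*q² = -2 + q + 5*q²)
(t + A(-351))/(f + 285311) = (26350 + (-2 - 351 + 5*(-351)²))/(-494727 + 285311) = (26350 + (-2 - 351 + 5*123201))/(-209416) = (26350 + (-2 - 351 + 616005))*(-1/209416) = (26350 + 615652)*(-1/209416) = 642002*(-1/209416) = -321001/104708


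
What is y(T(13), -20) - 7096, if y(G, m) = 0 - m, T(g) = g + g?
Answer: -7076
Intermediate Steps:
T(g) = 2*g
y(G, m) = -m
y(T(13), -20) - 7096 = -1*(-20) - 7096 = 20 - 7096 = -7076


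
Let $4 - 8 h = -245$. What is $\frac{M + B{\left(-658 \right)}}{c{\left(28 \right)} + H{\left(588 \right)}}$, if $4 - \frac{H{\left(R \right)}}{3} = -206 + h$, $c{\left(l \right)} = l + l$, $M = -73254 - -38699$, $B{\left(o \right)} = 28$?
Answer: $- \frac{276216}{4741} \approx -58.261$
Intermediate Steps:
$h = \frac{249}{8}$ ($h = \frac{1}{2} - - \frac{245}{8} = \frac{1}{2} + \frac{245}{8} = \frac{249}{8} \approx 31.125$)
$M = -34555$ ($M = -73254 + 38699 = -34555$)
$c{\left(l \right)} = 2 l$
$H{\left(R \right)} = \frac{4293}{8}$ ($H{\left(R \right)} = 12 - 3 \left(-206 + \frac{249}{8}\right) = 12 - - \frac{4197}{8} = 12 + \frac{4197}{8} = \frac{4293}{8}$)
$\frac{M + B{\left(-658 \right)}}{c{\left(28 \right)} + H{\left(588 \right)}} = \frac{-34555 + 28}{2 \cdot 28 + \frac{4293}{8}} = - \frac{34527}{56 + \frac{4293}{8}} = - \frac{34527}{\frac{4741}{8}} = \left(-34527\right) \frac{8}{4741} = - \frac{276216}{4741}$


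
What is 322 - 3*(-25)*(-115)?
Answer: -8303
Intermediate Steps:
322 - 3*(-25)*(-115) = 322 + 75*(-115) = 322 - 8625 = -8303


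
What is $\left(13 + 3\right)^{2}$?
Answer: $256$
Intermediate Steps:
$\left(13 + 3\right)^{2} = 16^{2} = 256$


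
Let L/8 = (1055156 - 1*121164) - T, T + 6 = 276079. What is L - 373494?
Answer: 4889858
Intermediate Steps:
T = 276073 (T = -6 + 276079 = 276073)
L = 5263352 (L = 8*((1055156 - 1*121164) - 1*276073) = 8*((1055156 - 121164) - 276073) = 8*(933992 - 276073) = 8*657919 = 5263352)
L - 373494 = 5263352 - 373494 = 4889858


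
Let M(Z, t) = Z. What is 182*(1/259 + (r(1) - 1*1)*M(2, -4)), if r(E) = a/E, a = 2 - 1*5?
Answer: -53846/37 ≈ -1455.3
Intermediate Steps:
a = -3 (a = 2 - 5 = -3)
r(E) = -3/E
182*(1/259 + (r(1) - 1*1)*M(2, -4)) = 182*(1/259 + (-3/1 - 1*1)*2) = 182*(1/259 + (-3*1 - 1)*2) = 182*(1/259 + (-3 - 1)*2) = 182*(1/259 - 4*2) = 182*(1/259 - 8) = 182*(-2071/259) = -53846/37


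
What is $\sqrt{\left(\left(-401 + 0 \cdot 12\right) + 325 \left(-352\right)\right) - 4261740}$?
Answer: $i \sqrt{4376541} \approx 2092.0 i$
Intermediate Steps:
$\sqrt{\left(\left(-401 + 0 \cdot 12\right) + 325 \left(-352\right)\right) - 4261740} = \sqrt{\left(\left(-401 + 0\right) - 114400\right) - 4261740} = \sqrt{\left(-401 - 114400\right) - 4261740} = \sqrt{-114801 - 4261740} = \sqrt{-4376541} = i \sqrt{4376541}$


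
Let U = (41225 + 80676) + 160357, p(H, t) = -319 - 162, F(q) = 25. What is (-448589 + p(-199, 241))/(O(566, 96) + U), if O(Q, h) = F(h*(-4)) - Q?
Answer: -449070/281717 ≈ -1.5940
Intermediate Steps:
O(Q, h) = 25 - Q
p(H, t) = -481
U = 282258 (U = 121901 + 160357 = 282258)
(-448589 + p(-199, 241))/(O(566, 96) + U) = (-448589 - 481)/((25 - 1*566) + 282258) = -449070/((25 - 566) + 282258) = -449070/(-541 + 282258) = -449070/281717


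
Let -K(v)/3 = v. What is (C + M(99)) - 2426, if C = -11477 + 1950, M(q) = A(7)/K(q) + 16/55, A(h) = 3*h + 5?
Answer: -17749903/1485 ≈ -11953.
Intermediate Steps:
A(h) = 5 + 3*h
K(v) = -3*v
M(q) = 16/55 - 26/(3*q) (M(q) = (5 + 3*7)/((-3*q)) + 16/55 = (5 + 21)*(-1/(3*q)) + 16*(1/55) = 26*(-1/(3*q)) + 16/55 = -26/(3*q) + 16/55 = 16/55 - 26/(3*q))
C = -9527
(C + M(99)) - 2426 = (-9527 + (2/165)*(-715 + 24*99)/99) - 2426 = (-9527 + (2/165)*(1/99)*(-715 + 2376)) - 2426 = (-9527 + (2/165)*(1/99)*1661) - 2426 = (-9527 + 302/1485) - 2426 = -14147293/1485 - 2426 = -17749903/1485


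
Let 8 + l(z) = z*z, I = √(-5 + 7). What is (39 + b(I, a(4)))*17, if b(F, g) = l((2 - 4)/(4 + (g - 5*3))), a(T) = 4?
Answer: 25891/49 ≈ 528.39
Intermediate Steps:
I = √2 ≈ 1.4142
l(z) = -8 + z² (l(z) = -8 + z*z = -8 + z²)
b(F, g) = -8 + 4/(-11 + g)² (b(F, g) = -8 + ((2 - 4)/(4 + (g - 5*3)))² = -8 + (-2/(4 + (g - 15)))² = -8 + (-2/(4 + (-15 + g)))² = -8 + (-2/(-11 + g))² = -8 + 4/(-11 + g)²)
(39 + b(I, a(4)))*17 = (39 + (-8 + 4/(-11 + 4)²))*17 = (39 + (-8 + 4/(-7)²))*17 = (39 + (-8 + 4*(1/49)))*17 = (39 + (-8 + 4/49))*17 = (39 - 388/49)*17 = (1523/49)*17 = 25891/49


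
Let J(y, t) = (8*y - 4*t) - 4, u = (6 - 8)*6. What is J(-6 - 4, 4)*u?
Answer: 1200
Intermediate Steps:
u = -12 (u = -2*6 = -12)
J(y, t) = -4 - 4*t + 8*y (J(y, t) = (-4*t + 8*y) - 4 = -4 - 4*t + 8*y)
J(-6 - 4, 4)*u = (-4 - 4*4 + 8*(-6 - 4))*(-12) = (-4 - 16 + 8*(-10))*(-12) = (-4 - 16 - 80)*(-12) = -100*(-12) = 1200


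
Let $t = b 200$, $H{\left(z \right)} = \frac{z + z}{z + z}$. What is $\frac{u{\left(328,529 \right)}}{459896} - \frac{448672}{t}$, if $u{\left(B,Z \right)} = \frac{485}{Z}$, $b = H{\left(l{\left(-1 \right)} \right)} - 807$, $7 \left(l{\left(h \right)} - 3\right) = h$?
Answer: $\frac{6822202407703}{2451096213800} \approx 2.7833$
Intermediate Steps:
$l{\left(h \right)} = 3 + \frac{h}{7}$
$H{\left(z \right)} = 1$ ($H{\left(z \right)} = \frac{2 z}{2 z} = 2 z \frac{1}{2 z} = 1$)
$b = -806$ ($b = 1 - 807 = -806$)
$t = -161200$ ($t = \left(-806\right) 200 = -161200$)
$\frac{u{\left(328,529 \right)}}{459896} - \frac{448672}{t} = \frac{485 \cdot \frac{1}{529}}{459896} - \frac{448672}{-161200} = 485 \cdot \frac{1}{529} \cdot \frac{1}{459896} - - \frac{28042}{10075} = \frac{485}{529} \cdot \frac{1}{459896} + \frac{28042}{10075} = \frac{485}{243284984} + \frac{28042}{10075} = \frac{6822202407703}{2451096213800}$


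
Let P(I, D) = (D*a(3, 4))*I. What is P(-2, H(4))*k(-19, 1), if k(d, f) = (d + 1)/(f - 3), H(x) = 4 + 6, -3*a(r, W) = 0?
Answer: 0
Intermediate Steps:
a(r, W) = 0 (a(r, W) = -⅓*0 = 0)
H(x) = 10
P(I, D) = 0 (P(I, D) = (D*0)*I = 0*I = 0)
k(d, f) = (1 + d)/(-3 + f)
P(-2, H(4))*k(-19, 1) = 0*((1 - 19)/(-3 + 1)) = 0*(-18/(-2)) = 0*(-½*(-18)) = 0*9 = 0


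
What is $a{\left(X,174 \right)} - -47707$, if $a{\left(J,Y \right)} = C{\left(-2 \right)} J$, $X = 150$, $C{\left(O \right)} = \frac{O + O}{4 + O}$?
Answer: $47407$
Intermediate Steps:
$C{\left(O \right)} = \frac{2 O}{4 + O}$
$a{\left(J,Y \right)} = - 2 J$ ($a{\left(J,Y \right)} = 2 \left(-2\right) \frac{1}{4 - 2} J = 2 \left(-2\right) \frac{1}{2} J = - 2 J$)
$a{\left(X,174 \right)} - -47707 = \left(-2\right) 150 - -47707 = -300 + 47707 = 47407$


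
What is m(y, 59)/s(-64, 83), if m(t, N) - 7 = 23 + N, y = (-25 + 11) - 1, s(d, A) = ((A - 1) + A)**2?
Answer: 89/27225 ≈ 0.0032691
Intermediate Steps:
s(d, A) = (-1 + 2*A)**2 (s(d, A) = ((-1 + A) + A)**2 = (-1 + 2*A)**2)
y = -15 (y = -14 - 1 = -15)
m(t, N) = 30 + N (m(t, N) = 7 + (23 + N) = 30 + N)
m(y, 59)/s(-64, 83) = (30 + 59)/((-1 + 2*83)**2) = 89/((-1 + 166)**2) = 89/(165**2) = 89/27225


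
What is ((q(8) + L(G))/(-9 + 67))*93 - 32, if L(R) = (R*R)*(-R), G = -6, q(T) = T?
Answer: 9488/29 ≈ 327.17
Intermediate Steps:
L(R) = -R³ (L(R) = R²*(-R) = -R³)
((q(8) + L(G))/(-9 + 67))*93 - 32 = ((8 - 1*(-6)³)/(-9 + 67))*93 - 32 = ((8 - 1*(-216))/58)*93 - 32 = ((8 + 216)*(1/58))*93 - 32 = (224*(1/58))*93 - 32 = (112/29)*93 - 32 = 10416/29 - 32 = 9488/29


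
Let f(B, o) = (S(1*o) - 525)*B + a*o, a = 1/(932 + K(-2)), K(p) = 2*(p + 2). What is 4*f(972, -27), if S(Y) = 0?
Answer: -475599627/233 ≈ -2.0412e+6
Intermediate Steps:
K(p) = 4 + 2*p (K(p) = 2*(2 + p) = 4 + 2*p)
a = 1/932 (a = 1/(932 + (4 + 2*(-2))) = 1/(932 + (4 - 4)) = 1/(932 + 0) = 1/932 ≈ 0.0010730)
f(B, o) = -525*B + o/932 (f(B, o) = (0 - 525)*B + o/932 = -525*B + o/932)
4*f(972, -27) = 4*(-525*972 + (1/932)*(-27)) = 4*(-510300 - 27/932) = 4*(-475599627/932) = -475599627/233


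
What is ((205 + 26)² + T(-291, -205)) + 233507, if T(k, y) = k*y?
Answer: 346523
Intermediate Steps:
((205 + 26)² + T(-291, -205)) + 233507 = ((205 + 26)² - 291*(-205)) + 233507 = (231² + 59655) + 233507 = (53361 + 59655) + 233507 = 113016 + 233507 = 346523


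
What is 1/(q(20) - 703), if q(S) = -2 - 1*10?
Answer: -1/715 ≈ -0.0013986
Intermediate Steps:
q(S) = -12 (q(S) = -2 - 10 = -12)
1/(q(20) - 703) = 1/(-12 - 703) = 1/(-715) = -1/715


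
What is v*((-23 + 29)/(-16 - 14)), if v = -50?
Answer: 10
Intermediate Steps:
v*((-23 + 29)/(-16 - 14)) = -50*(-23 + 29)/(-16 - 14) = -300/(-30) = -300*(-1)/30 = -50*(-⅕) = 10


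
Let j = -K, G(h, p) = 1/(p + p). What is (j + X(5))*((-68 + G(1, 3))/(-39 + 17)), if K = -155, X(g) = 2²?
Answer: 1961/4 ≈ 490.25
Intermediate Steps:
X(g) = 4
G(h, p) = 1/(2*p)
j = 155 (j = -1*(-155) = 155)
(j + X(5))*((-68 + G(1, 3))/(-39 + 17)) = (155 + 4)*((-68 + (½)/3)/(-39 + 17)) = 159*((-68 + (½)*(⅓))/(-22)) = 159*((-68 + ⅙)*(-1/22)) = 159*(-407/6*(-1/22)) = 159*(37/12) = 1961/4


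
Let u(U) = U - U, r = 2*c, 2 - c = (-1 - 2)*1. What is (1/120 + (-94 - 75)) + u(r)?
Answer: -20279/120 ≈ -168.99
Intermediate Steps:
c = 5 (c = 2 - (-1 - 2) = 2 - (-3) = 2 - 1*(-3) = 2 + 3 = 5)
r = 10 (r = 2*5 = 10)
u(U) = 0
(1/120 + (-94 - 75)) + u(r) = (1/120 + (-94 - 75)) + 0 = (1/120 - 169) + 0 = -20279/120 + 0 = -20279/120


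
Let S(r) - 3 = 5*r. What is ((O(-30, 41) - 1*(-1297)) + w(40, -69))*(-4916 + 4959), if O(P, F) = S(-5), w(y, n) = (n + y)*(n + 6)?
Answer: 133386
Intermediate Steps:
S(r) = 3 + 5*r
w(y, n) = (6 + n)*(n + y) (w(y, n) = (n + y)*(6 + n) = (6 + n)*(n + y))
O(P, F) = -22 (O(P, F) = 3 + 5*(-5) = 3 - 25 = -22)
((O(-30, 41) - 1*(-1297)) + w(40, -69))*(-4916 + 4959) = ((-22 - 1*(-1297)) + ((-69)² + 6*(-69) + 6*40 - 69*40))*(-4916 + 4959) = ((-22 + 1297) + (4761 - 414 + 240 - 2760))*43 = (1275 + 1827)*43 = 3102*43 = 133386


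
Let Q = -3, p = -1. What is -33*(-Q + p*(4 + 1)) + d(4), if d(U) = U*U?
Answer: 82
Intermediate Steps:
d(U) = U**2
-33*(-Q + p*(4 + 1)) + d(4) = -33*(-1*(-3) - (4 + 1)) + 4**2 = -33*(3 - 1*5) + 16 = -33*(3 - 5) + 16 = -33*(-2) + 16 = 66 + 16 = 82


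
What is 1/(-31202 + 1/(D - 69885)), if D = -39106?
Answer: -108991/3400737183 ≈ -3.2049e-5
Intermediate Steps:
1/(-31202 + 1/(D - 69885)) = 1/(-31202 + 1/(-39106 - 69885)) = 1/(-31202 + 1/(-108991)) = 1/(-31202 - 1/108991) = 1/(-3400737183/108991) = -108991/3400737183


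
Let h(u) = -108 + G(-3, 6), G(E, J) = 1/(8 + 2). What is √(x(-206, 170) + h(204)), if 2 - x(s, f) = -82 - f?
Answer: √14610/10 ≈ 12.087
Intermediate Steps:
G(E, J) = ⅒ (G(E, J) = 1/10 = ⅒)
x(s, f) = 84 + f (x(s, f) = 2 - (-82 - f) = 2 + (82 + f) = 84 + f)
h(u) = -1079/10 (h(u) = -108 + ⅒ = -1079/10)
√(x(-206, 170) + h(204)) = √((84 + 170) - 1079/10) = √(254 - 1079/10) = √(1461/10) = √14610/10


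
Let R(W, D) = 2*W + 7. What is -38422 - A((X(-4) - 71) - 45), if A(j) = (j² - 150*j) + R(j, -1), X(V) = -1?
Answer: -69434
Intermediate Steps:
R(W, D) = 7 + 2*W
A(j) = 7 + j² - 148*j (A(j) = (j² - 150*j) + (7 + 2*j) = 7 + j² - 148*j)
-38422 - A((X(-4) - 71) - 45) = -38422 - (7 + ((-1 - 71) - 45)² - 148*((-1 - 71) - 45)) = -38422 - (7 + (-72 - 45)² - 148*(-72 - 45)) = -38422 - (7 + (-117)² - 148*(-117)) = -38422 - (7 + 13689 + 17316) = -38422 - 1*31012 = -38422 - 31012 = -69434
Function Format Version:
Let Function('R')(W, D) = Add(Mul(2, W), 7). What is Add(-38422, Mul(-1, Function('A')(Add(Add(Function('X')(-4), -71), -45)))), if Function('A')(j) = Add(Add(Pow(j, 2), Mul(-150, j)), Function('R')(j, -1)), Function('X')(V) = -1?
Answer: -69434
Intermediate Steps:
Function('R')(W, D) = Add(7, Mul(2, W))
Function('A')(j) = Add(7, Pow(j, 2), Mul(-148, j)) (Function('A')(j) = Add(Add(Pow(j, 2), Mul(-150, j)), Add(7, Mul(2, j))) = Add(7, Pow(j, 2), Mul(-148, j)))
Add(-38422, Mul(-1, Function('A')(Add(Add(Function('X')(-4), -71), -45)))) = Add(-38422, Mul(-1, Add(7, Pow(Add(Add(-1, -71), -45), 2), Mul(-148, Add(Add(-1, -71), -45))))) = Add(-38422, Mul(-1, Add(7, Pow(Add(-72, -45), 2), Mul(-148, Add(-72, -45))))) = Add(-38422, Mul(-1, Add(7, Pow(-117, 2), Mul(-148, -117)))) = Add(-38422, Mul(-1, Add(7, 13689, 17316))) = Add(-38422, Mul(-1, 31012)) = Add(-38422, -31012) = -69434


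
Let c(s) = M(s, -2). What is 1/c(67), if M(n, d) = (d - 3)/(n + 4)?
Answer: -71/5 ≈ -14.200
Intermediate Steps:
M(n, d) = (-3 + d)/(4 + n)
c(s) = -5/(4 + s) (c(s) = (-3 - 2)/(4 + s) = -5/(4 + s))
1/c(67) = 1/(-5/(4 + 67)) = 1/(-5/71) = -71/5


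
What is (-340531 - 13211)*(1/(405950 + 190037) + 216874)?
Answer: -45722598408369138/595987 ≈ -7.6717e+10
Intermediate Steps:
(-340531 - 13211)*(1/(405950 + 190037) + 216874) = -353742*(1/595987 + 216874) = -353742*129254084639/595987 = -45722598408369138/595987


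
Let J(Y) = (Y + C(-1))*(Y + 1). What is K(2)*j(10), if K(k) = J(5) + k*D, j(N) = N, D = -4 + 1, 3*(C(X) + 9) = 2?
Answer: -260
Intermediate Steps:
C(X) = -25/3 (C(X) = -9 + (1/3)*2 = -9 + 2/3 = -25/3)
D = -3
J(Y) = (1 + Y)*(-25/3 + Y) (J(Y) = (Y - 25/3)*(Y + 1) = (-25/3 + Y)*(1 + Y) = (1 + Y)*(-25/3 + Y))
K(k) = -20 - 3*k (K(k) = (-25/3 + 5**2 - 22/3*5) + k*(-3) = (-25/3 + 25 - 110/3) - 3*k = -20 - 3*k)
K(2)*j(10) = (-20 - 3*2)*10 = (-20 - 6)*10 = -26*10 = -260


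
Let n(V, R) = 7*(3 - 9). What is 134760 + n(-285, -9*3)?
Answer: 134718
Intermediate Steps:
n(V, R) = -42 (n(V, R) = 7*(-6) = -42)
134760 + n(-285, -9*3) = 134760 - 42 = 134718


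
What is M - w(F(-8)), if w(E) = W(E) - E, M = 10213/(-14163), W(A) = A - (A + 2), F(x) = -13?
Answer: -166006/14163 ≈ -11.721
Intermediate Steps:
W(A) = -2 (W(A) = A - (2 + A) = A + (-2 - A) = -2)
M = -10213/14163 (M = 10213*(-1/14163) = -10213/14163 ≈ -0.72110)
w(E) = -2 - E
M - w(F(-8)) = -10213/14163 - (-2 - 1*(-13)) = -10213/14163 - (-2 + 13) = -10213/14163 - 1*11 = -10213/14163 - 11 = -166006/14163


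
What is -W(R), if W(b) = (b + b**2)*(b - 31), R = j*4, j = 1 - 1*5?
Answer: 11280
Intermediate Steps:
j = -4 (j = 1 - 5 = -4)
R = -16 (R = -4*4 = -16)
W(b) = (-31 + b)*(b + b**2) (W(b) = (b + b**2)*(-31 + b) = (-31 + b)*(b + b**2))
-W(R) = -(-16)*(-31 + (-16)**2 - 30*(-16)) = -(-16)*(-31 + 256 + 480) = -(-16)*705 = -1*(-11280) = 11280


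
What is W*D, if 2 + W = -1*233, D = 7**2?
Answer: -11515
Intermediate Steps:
D = 49
W = -235 (W = -2 - 1*233 = -2 - 233 = -235)
W*D = -235*49 = -11515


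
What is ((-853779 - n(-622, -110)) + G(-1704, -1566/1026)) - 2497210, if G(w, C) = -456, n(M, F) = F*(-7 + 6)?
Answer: -3351555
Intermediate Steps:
n(M, F) = -F (n(M, F) = F*(-1) = -F)
((-853779 - n(-622, -110)) + G(-1704, -1566/1026)) - 2497210 = ((-853779 - (-1)*(-110)) - 456) - 2497210 = ((-853779 - 1*110) - 456) - 2497210 = ((-853779 - 110) - 456) - 2497210 = (-853889 - 456) - 2497210 = -854345 - 2497210 = -3351555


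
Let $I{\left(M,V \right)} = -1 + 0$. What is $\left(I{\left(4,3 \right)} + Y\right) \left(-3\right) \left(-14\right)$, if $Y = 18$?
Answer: $714$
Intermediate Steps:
$I{\left(M,V \right)} = -1$
$\left(I{\left(4,3 \right)} + Y\right) \left(-3\right) \left(-14\right) = \left(-1 + 18\right) \left(-3\right) \left(-14\right) = 17 \left(-3\right) \left(-14\right) = \left(-51\right) \left(-14\right) = 714$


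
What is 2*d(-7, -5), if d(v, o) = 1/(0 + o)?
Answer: -⅖ ≈ -0.40000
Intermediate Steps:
d(v, o) = 1/o
2*d(-7, -5) = 2/(-5) = 2*(-⅕) = -⅖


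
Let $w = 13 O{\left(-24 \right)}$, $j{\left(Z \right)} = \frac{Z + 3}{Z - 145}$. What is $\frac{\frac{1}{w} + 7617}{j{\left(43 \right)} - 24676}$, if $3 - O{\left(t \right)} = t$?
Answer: $- \frac{45450656}{147244383} \approx -0.30867$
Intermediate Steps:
$O{\left(t \right)} = 3 - t$
$j{\left(Z \right)} = \frac{3 + Z}{-145 + Z}$
$w = 351$ ($w = 13 \left(3 - -24\right) = 13 \left(3 + 24\right) = 13 \cdot 27 = 351$)
$\frac{\frac{1}{w} + 7617}{j{\left(43 \right)} - 24676} = \frac{\frac{1}{351} + 7617}{\frac{3 + 43}{-145 + 43} - 24676} = \frac{\frac{1}{351} + 7617}{\frac{1}{-102} \cdot 46 - 24676} = \frac{2673568}{351 \left(\left(- \frac{1}{102}\right) 46 - 24676\right)} = \frac{2673568}{351 \left(- \frac{23}{51} - 24676\right)} = \frac{2673568}{351 \left(- \frac{1258499}{51}\right)} = \frac{2673568}{351} \left(- \frac{51}{1258499}\right) = - \frac{45450656}{147244383}$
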